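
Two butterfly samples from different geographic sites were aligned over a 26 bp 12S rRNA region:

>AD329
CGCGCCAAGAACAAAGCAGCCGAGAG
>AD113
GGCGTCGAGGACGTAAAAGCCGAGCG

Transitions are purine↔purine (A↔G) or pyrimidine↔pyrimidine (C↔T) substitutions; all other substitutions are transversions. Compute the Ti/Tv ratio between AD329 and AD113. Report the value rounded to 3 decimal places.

1.250

Mismatches occur at site 1 (C/G, transversion), site 5 (C/T, transition), site 7 (A/G, transition), site 10 (A/G, transition), site 13 (A/G, transition), site 14 (A/T, transversion), site 16 (G/A, transition), site 17 (C/A, transversion), site 25 (A/C, transversion).
Of the 9 differences, 5 transitions and 4 transversions, so Ti/Tv = 5/4 = 1.250.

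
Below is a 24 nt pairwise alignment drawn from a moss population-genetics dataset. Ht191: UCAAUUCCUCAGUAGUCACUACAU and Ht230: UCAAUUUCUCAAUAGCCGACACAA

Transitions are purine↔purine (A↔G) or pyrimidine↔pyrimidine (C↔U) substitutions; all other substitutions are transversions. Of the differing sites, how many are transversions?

The sequences differ at positions 7 (C/U, transition), 12 (G/A, transition), 16 (U/C, transition), 18 (A/G, transition), 19 (C/A, transversion), 20 (U/C, transition), 24 (U/A, transversion).
Of the 7 differences, 5 transitions and 2 transversions, so the answer is 2.

2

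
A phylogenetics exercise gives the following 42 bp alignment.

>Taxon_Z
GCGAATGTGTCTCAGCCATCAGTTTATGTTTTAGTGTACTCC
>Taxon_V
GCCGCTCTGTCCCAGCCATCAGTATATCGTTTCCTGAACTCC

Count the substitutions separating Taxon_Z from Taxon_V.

11

Differing sites — 3:G/C; 4:A/G; 5:A/C; 7:G/C; 12:T/C; 24:T/A; 28:G/C; 29:T/G; 33:A/C; 34:G/C; 37:T/A.
That gives 11 mismatches out of 42 aligned sites, so the Hamming distance is 11.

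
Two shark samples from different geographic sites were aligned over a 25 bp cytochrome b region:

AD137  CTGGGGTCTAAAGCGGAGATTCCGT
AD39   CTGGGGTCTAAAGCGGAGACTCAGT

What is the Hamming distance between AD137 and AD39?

2

Differing sites — 20:T/C; 23:C/A.
That gives 2 mismatches out of 25 aligned sites, so the Hamming distance is 2.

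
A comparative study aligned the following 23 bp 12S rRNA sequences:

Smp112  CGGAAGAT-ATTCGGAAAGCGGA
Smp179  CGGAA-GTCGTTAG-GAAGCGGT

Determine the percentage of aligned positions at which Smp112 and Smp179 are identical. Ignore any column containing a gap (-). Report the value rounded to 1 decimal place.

Excluding the 3 gap columns leaves 20 comparable sites.
The sequences differ at positions 7 (A/G), 10 (A/G), 13 (C/A), 16 (A/G), 23 (A/T).
15 of the 20 comparable sites match, so the percent identity is 15/20 × 100 = 75.0%.

75.0%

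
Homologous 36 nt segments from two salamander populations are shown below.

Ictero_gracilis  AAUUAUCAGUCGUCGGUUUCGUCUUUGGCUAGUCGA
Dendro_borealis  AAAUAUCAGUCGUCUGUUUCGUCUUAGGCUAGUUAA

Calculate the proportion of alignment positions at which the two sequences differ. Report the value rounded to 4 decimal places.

Mismatches occur at site 3 (U→A), site 15 (G→U), site 26 (U→A), site 34 (C→U), site 35 (G→A).
There are 5 differences over 36 sites, so p = 5/36 = 0.1389.

0.1389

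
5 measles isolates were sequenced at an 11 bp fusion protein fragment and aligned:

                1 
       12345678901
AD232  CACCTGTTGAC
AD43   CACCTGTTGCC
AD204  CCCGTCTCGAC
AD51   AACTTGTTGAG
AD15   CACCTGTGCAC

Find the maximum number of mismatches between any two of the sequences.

Pairwise Hamming distances:
  AD232 vs AD43: 1
  AD232 vs AD204: 4
  AD232 vs AD51: 3
  AD232 vs AD15: 2
  AD43 vs AD204: 5
  AD43 vs AD51: 4
  AD43 vs AD15: 3
  AD204 vs AD51: 6
  AD204 vs AD15: 5
  AD51 vs AD15: 5
The largest is 6, between AD204 and AD51.

6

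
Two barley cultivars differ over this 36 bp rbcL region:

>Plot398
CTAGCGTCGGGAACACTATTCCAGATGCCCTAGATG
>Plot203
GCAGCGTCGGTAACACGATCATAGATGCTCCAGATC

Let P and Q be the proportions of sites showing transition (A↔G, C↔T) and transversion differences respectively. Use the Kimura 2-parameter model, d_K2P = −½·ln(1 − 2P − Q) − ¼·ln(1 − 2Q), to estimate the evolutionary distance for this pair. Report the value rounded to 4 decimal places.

0.3509

Differing sites — 1:C/G (Tv); 2:T/C (Ti); 11:G/T (Tv); 17:T/G (Tv); 20:T/C (Ti); 21:C/A (Tv); 22:C/T (Ti); 29:C/T (Ti); 31:T/C (Ti); 36:G/C (Tv).
Of the 10 differences, 5 transitions and 5 transversions over 36 sites: P = 5/36 = 0.138889, Q = 5/36 = 0.138889.
d = −0.5·ln(0.583333) − 0.25·ln(0.722222) = −0.5·(-0.538997) − 0.25·(-0.325423) = 0.3509.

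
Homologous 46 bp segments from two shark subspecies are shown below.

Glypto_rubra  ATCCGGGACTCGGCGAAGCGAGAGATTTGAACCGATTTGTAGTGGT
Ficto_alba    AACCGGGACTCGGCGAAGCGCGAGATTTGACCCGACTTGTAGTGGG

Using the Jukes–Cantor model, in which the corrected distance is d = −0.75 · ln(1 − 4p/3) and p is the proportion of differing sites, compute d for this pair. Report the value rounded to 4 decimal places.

Differing sites — 2:T/A; 21:A/C; 31:A/C; 36:T/C; 46:T/G.
p = 5/46 = 0.108696.
d = −0.75 · ln(1 − (4/3)·0.108696) = −0.75 · ln(0.855072) = −0.75 · (-0.156570) = 0.1174.

0.1174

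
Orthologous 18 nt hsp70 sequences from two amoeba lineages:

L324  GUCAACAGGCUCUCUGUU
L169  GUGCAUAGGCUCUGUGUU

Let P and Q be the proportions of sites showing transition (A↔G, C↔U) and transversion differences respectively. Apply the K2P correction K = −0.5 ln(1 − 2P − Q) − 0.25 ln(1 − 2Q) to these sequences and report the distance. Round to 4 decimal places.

The sequences differ at positions 3 (C/G, transversion), 4 (A/C, transversion), 6 (C/U, transition), 14 (C/G, transversion).
Of the 4 differences, 1 transition and 3 transversions over 18 sites: P = 1/18 = 0.055556, Q = 3/18 = 0.166667.
d = −0.5·ln(0.722221) − 0.25·ln(0.666666) = −0.5·(-0.325424) − 0.25·(-0.405466) = 0.2641.

0.2641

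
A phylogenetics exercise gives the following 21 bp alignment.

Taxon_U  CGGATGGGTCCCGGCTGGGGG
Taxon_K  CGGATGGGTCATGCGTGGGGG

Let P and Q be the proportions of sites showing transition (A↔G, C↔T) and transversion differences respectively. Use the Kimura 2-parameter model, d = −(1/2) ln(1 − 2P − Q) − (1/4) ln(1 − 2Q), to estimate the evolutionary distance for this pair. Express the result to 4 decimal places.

0.2201

Differing sites — 11:C/A (Tv); 12:C/T (Ti); 14:G/C (Tv); 15:C/G (Tv).
Of the 4 differences, 1 transition and 3 transversions over 21 sites: P = 1/21 = 0.047619, Q = 3/21 = 0.142857.
d = −0.5·ln(0.761905) − 0.25·ln(0.714286) = −0.5·(-0.271933) − 0.25·(-0.336472) = 0.2201.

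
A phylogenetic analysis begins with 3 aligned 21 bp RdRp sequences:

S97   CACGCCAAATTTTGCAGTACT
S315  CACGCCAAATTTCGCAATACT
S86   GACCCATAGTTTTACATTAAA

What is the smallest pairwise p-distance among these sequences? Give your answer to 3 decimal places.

0.095

Pairwise Hamming distances:
  S97 vs S315: 2
  S97 vs S86: 9
  S315 vs S86: 10
The smallest is 2 mismatches, between S97 and S315; p = 2/21 = 0.095.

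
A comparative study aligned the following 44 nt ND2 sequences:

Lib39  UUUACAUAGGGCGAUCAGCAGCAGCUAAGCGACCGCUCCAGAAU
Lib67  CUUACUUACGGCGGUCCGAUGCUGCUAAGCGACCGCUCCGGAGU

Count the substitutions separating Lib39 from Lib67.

The sequences differ at positions 1 (U/C), 6 (A/U), 9 (G/C), 14 (A/G), 17 (A/C), 19 (C/A), 20 (A/U), 23 (A/U), 40 (A/G), 43 (A/G).
That gives 10 mismatches out of 44 aligned sites, so the Hamming distance is 10.

10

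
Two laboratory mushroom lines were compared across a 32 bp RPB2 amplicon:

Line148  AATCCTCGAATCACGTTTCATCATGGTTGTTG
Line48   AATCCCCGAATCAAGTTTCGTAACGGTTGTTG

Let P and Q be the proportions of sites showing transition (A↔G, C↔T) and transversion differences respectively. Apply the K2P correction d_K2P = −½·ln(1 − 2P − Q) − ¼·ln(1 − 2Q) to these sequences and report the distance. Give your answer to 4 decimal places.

0.1772

Differing sites — 6:T/C (Ti); 14:C/A (Tv); 20:A/G (Ti); 22:C/A (Tv); 24:T/C (Ti).
Of the 5 differences, 3 transitions and 2 transversions over 32 sites: P = 3/32 = 0.093750, Q = 2/32 = 0.062500.
d = −0.5·ln(0.750000) − 0.25·ln(0.875000) = −0.5·(-0.287682) − 0.25·(-0.133531) = 0.1772.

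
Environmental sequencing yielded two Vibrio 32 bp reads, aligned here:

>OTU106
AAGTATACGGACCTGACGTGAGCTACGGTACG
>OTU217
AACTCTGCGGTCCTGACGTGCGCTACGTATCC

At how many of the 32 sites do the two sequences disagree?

Mismatches occur at site 3 (G/C), site 5 (A/C), site 7 (A/G), site 11 (A/T), site 21 (A/C), site 28 (G/T), site 29 (T/A), site 30 (A/T), site 32 (G/C).
That gives 9 mismatches out of 32 aligned sites, so the Hamming distance is 9.

9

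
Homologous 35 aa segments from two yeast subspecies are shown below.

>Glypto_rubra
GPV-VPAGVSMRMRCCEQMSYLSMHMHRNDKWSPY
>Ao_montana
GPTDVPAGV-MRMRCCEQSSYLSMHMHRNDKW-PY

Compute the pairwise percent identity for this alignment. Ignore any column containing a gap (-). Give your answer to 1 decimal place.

Excluding the 3 gap columns leaves 32 comparable sites.
Differing sites — 3:V/T; 19:M/S.
30 of the 32 comparable sites match, so the percent identity is 30/32 × 100 = 93.8%.

93.8%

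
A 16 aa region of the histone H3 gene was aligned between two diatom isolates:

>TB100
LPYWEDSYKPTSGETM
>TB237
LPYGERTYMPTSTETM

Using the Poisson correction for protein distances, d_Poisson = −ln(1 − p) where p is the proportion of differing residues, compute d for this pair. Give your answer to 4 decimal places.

The sequences differ at positions 4 (W/G), 6 (D/R), 7 (S/T), 9 (K/M), 13 (G/T).
p = 5/16 = 0.312500.
d = −ln(1 − 0.312500) = −ln(0.687500) = 0.3747.

0.3747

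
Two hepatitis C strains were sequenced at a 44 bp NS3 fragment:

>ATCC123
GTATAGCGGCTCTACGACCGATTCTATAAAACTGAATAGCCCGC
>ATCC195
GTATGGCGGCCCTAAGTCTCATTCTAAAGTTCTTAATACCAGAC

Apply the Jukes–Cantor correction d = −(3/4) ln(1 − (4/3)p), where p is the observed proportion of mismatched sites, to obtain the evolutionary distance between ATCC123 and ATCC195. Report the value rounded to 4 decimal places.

0.4546

Differing sites — 5:A/G; 11:T/C; 15:C/A; 17:A/T; 19:C/T; 20:G/C; 27:T/A; 29:A/G; 30:A/T; 31:A/T; 34:G/T; 39:G/C; 41:C/A; 42:C/G; 43:G/A.
p = 15/44 = 0.340909.
d = −0.75 · ln(1 − (4/3)·0.340909) = −0.75 · ln(0.545455) = −0.75 · (-0.606135) = 0.4546.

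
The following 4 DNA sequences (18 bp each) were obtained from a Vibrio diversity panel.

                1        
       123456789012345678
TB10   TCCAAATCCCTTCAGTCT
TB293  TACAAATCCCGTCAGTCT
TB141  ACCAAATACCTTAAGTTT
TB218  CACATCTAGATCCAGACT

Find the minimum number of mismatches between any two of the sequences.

Pairwise Hamming distances:
  TB10 vs TB293: 2
  TB10 vs TB141: 4
  TB10 vs TB218: 9
  TB293 vs TB141: 6
  TB293 vs TB218: 9
  TB141 vs TB218: 10
The smallest is 2, between TB10 and TB293.

2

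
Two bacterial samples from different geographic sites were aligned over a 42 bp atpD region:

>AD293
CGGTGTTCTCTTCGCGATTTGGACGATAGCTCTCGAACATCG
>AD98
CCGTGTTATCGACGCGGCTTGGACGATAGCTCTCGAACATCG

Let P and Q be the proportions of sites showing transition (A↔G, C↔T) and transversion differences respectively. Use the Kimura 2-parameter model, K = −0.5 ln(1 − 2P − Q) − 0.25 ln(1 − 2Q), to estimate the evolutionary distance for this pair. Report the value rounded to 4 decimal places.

The sequences differ at positions 2 (G/C, transversion), 8 (C/A, transversion), 11 (T/G, transversion), 12 (T/A, transversion), 17 (A/G, transition), 18 (T/C, transition).
Of the 6 differences, 2 transitions and 4 transversions over 42 sites: P = 2/42 = 0.047619, Q = 4/42 = 0.095238.
d = −0.5·ln(0.809524) − 0.25·ln(0.809524) = −0.5·(-0.211309) − 0.25·(-0.211309) = 0.1585.

0.1585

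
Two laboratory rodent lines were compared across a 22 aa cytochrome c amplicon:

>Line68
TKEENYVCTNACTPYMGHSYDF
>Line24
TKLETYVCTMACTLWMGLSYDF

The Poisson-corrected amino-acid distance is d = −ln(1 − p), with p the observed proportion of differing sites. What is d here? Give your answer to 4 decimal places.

Differing sites — 3:E/L; 5:N/T; 10:N/M; 14:P/L; 15:Y/W; 18:H/L.
p = 6/22 = 0.272727.
d = −ln(1 − 0.272727) = −ln(0.727273) = 0.3185.

0.3185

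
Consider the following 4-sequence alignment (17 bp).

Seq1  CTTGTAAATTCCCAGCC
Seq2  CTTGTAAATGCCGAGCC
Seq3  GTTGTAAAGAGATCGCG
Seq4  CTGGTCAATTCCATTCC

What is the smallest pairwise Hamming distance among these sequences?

2

Pairwise Hamming distances:
  Seq1 vs Seq2: 2
  Seq1 vs Seq3: 8
  Seq1 vs Seq4: 5
  Seq2 vs Seq3: 8
  Seq2 vs Seq4: 6
  Seq3 vs Seq4: 11
The smallest is 2, between Seq1 and Seq2.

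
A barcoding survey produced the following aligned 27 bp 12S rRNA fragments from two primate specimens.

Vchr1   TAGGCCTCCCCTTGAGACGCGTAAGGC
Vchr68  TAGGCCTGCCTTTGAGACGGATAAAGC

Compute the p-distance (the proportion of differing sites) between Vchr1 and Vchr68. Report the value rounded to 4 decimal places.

0.1852

Mismatches occur at site 8 (C↔G), site 11 (C↔T), site 20 (C↔G), site 21 (G↔A), site 25 (G↔A).
There are 5 differences over 27 sites, so p = 5/27 = 0.1852.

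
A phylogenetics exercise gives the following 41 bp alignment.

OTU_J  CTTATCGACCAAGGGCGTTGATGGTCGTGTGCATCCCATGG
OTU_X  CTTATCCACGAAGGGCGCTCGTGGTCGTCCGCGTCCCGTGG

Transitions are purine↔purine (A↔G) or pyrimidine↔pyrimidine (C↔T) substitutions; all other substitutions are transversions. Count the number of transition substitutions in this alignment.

The sequences differ at positions 7 (G/C, transversion), 10 (C/G, transversion), 18 (T/C, transition), 20 (G/C, transversion), 21 (A/G, transition), 29 (G/C, transversion), 30 (T/C, transition), 33 (A/G, transition), 38 (A/G, transition).
Of the 9 differences, 5 transitions and 4 transversions, so the answer is 5.

5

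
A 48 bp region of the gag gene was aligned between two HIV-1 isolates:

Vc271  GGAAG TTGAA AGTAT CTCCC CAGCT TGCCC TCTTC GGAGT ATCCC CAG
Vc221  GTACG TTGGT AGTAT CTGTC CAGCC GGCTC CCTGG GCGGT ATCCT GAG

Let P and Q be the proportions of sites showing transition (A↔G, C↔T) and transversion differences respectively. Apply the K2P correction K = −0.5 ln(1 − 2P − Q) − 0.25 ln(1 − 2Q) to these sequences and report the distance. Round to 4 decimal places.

0.4437

The sequences differ at positions 2 (G/T, transversion), 4 (A/C, transversion), 9 (A/G, transition), 10 (A/T, transversion), 18 (C/G, transversion), 19 (C/T, transition), 25 (T/C, transition), 26 (T/G, transversion), 29 (C/T, transition), 31 (T/C, transition), 34 (T/G, transversion), 35 (C/G, transversion), 37 (G/C, transversion), 38 (A/G, transition), 45 (C/T, transition), 46 (C/G, transversion).
Of the 16 differences, 7 transitions and 9 transversions over 48 sites: P = 7/48 = 0.145833, Q = 9/48 = 0.187500.
d = −0.5·ln(0.520834) − 0.25·ln(0.625000) = −0.5·(-0.652324) − 0.25·(-0.470004) = 0.4437.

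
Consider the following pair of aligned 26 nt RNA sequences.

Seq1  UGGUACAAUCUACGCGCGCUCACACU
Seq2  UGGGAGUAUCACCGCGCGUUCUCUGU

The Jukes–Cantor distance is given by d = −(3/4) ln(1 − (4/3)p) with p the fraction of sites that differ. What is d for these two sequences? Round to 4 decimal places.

0.4643

Mismatches occur at site 4 (U↔G), site 6 (C↔G), site 7 (A↔U), site 11 (U↔A), site 12 (A↔C), site 19 (C↔U), site 22 (A↔U), site 24 (A↔U), site 25 (C↔G).
p = 9/26 = 0.346154.
d = −0.75 · ln(1 − (4/3)·0.346154) = −0.75 · ln(0.538461) = −0.75 · (-0.619040) = 0.4643.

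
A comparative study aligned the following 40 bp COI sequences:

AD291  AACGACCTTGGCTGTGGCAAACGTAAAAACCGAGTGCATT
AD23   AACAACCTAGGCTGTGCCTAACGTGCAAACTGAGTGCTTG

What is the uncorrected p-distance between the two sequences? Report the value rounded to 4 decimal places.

0.2250

Differing sites — 4:G/A; 9:T/A; 17:G/C; 19:A/T; 25:A/G; 26:A/C; 31:C/T; 38:A/T; 40:T/G.
There are 9 differences over 40 sites, so p = 9/40 = 0.2250.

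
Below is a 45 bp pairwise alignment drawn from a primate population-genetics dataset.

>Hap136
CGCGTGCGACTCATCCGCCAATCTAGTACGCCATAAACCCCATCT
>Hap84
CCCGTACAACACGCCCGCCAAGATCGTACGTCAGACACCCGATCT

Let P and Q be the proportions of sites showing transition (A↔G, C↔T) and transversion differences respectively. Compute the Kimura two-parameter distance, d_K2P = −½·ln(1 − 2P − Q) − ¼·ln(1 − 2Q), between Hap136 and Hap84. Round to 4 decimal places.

The sequences differ at positions 2 (G/C, transversion), 6 (G/A, transition), 8 (G/A, transition), 11 (T/A, transversion), 13 (A/G, transition), 14 (T/C, transition), 22 (T/G, transversion), 23 (C/A, transversion), 25 (A/C, transversion), 31 (C/T, transition), 34 (T/G, transversion), 36 (A/C, transversion), 41 (C/G, transversion).
Of the 13 differences, 5 transitions and 8 transversions over 45 sites: P = 5/45 = 0.111111, Q = 8/45 = 0.177778.
d = −0.5·ln(0.600000) − 0.25·ln(0.644444) = −0.5·(-0.510826) − 0.25·(-0.439367) = 0.3653.

0.3653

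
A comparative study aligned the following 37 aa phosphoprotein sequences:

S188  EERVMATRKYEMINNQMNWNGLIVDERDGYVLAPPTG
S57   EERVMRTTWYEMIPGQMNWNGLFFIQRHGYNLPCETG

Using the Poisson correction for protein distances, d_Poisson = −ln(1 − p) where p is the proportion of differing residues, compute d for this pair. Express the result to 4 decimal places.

0.4754

Differing sites — 6:A/R; 8:R/T; 9:K/W; 14:N/P; 15:N/G; 23:I/F; 24:V/F; 25:D/I; 26:E/Q; 28:D/H; 31:V/N; 33:A/P; 34:P/C; 35:P/E.
p = 14/37 = 0.378378.
d = −ln(1 − 0.378378) = −ln(0.621622) = 0.4754.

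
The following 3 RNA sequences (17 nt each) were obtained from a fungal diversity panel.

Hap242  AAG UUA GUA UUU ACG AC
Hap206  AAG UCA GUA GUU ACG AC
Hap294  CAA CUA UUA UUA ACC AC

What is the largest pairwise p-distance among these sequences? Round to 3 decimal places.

0.471

Pairwise Hamming distances:
  Hap242 vs Hap206: 2
  Hap242 vs Hap294: 6
  Hap206 vs Hap294: 8
The largest is 8 mismatches, between Hap206 and Hap294; p = 8/17 = 0.471.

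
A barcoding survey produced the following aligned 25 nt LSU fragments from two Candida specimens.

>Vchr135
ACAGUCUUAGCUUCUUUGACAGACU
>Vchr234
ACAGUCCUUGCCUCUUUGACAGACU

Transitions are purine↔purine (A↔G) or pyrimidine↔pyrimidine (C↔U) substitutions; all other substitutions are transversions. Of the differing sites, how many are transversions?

1

The sequences differ at positions 7 (U/C, transition), 9 (A/U, transversion), 12 (U/C, transition).
Of the 3 differences, 2 transitions and 1 transversion, so the answer is 1.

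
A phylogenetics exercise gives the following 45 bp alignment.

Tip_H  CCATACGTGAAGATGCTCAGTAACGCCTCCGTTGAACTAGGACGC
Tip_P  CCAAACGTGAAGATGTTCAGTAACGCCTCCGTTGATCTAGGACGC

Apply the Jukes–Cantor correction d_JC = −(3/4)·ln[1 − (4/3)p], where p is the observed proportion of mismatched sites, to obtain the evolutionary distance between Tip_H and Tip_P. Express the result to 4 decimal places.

Differing sites — 4:T/A; 16:C/T; 36:A/T.
p = 3/45 = 0.066667.
d = −0.75 · ln(1 − (4/3)·0.066667) = −0.75 · ln(0.911111) = −0.75 · (-0.093091) = 0.0698.

0.0698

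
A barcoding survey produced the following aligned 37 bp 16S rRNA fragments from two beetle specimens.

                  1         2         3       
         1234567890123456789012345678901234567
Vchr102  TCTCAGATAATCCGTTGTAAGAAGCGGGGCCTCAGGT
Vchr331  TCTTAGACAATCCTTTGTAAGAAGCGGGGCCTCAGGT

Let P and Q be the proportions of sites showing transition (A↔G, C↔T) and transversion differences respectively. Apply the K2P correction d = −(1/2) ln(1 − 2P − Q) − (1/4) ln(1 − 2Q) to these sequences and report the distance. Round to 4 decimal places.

0.0865

Differing sites — 4:C/T (Ti); 8:T/C (Ti); 14:G/T (Tv).
Of the 3 differences, 2 transitions and 1 transversion over 37 sites: P = 2/37 = 0.054054, Q = 1/37 = 0.027027.
d = −0.5·ln(0.864865) − 0.25·ln(0.945946) = −0.5·(-0.145182) − 0.25·(-0.055570) = 0.0865.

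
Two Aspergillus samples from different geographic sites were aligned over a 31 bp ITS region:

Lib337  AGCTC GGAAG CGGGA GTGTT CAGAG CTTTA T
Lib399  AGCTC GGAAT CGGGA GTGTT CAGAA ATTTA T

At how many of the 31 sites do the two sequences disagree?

3

Differing sites — 10:G/T; 25:G/A; 26:C/A.
That gives 3 mismatches out of 31 aligned sites, so the Hamming distance is 3.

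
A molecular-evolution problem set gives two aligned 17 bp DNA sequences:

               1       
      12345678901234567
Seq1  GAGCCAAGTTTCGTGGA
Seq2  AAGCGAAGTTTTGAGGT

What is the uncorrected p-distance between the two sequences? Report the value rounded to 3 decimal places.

The sequences differ at positions 1 (G/A), 5 (C/G), 12 (C/T), 14 (T/A), 17 (A/T).
There are 5 differences over 17 sites, so p = 5/17 = 0.294.

0.294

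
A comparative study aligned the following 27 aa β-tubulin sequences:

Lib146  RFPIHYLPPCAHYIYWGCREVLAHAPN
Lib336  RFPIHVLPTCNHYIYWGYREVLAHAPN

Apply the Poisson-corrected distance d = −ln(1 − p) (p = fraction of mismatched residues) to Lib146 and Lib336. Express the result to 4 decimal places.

Differing sites — 6:Y/V; 9:P/T; 11:A/N; 18:C/Y.
p = 4/27 = 0.148148.
d = −ln(1 − 0.148148) = −ln(0.851852) = 0.1603.

0.1603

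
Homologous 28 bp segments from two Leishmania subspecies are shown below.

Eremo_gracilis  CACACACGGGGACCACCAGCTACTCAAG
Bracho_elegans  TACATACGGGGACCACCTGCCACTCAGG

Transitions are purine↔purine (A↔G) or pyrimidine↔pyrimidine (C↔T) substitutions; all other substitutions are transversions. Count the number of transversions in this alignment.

1

Mismatches occur at site 1 (C/T, transition), site 5 (C/T, transition), site 18 (A/T, transversion), site 21 (T/C, transition), site 27 (A/G, transition).
Of the 5 differences, 4 transitions and 1 transversion, so the answer is 1.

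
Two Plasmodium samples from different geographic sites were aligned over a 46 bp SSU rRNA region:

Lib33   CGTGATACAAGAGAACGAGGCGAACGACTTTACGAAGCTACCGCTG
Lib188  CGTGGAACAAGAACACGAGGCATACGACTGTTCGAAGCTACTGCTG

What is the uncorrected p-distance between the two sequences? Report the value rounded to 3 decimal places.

0.196

The sequences differ at positions 5 (A/G), 6 (T/A), 13 (G/A), 14 (A/C), 22 (G/A), 23 (A/T), 30 (T/G), 32 (A/T), 42 (C/T).
There are 9 differences over 46 sites, so p = 9/46 = 0.196.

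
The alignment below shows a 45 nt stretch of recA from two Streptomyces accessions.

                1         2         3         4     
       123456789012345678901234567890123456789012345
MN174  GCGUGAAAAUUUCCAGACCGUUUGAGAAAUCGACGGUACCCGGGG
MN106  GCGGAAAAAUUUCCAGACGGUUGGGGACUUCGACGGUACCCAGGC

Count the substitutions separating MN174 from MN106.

Mismatches occur at site 4 (U→G), site 5 (G→A), site 19 (C→G), site 23 (U→G), site 25 (A→G), site 28 (A→C), site 29 (A→U), site 42 (G→A), site 45 (G→C).
That gives 9 mismatches out of 45 aligned sites, so the Hamming distance is 9.

9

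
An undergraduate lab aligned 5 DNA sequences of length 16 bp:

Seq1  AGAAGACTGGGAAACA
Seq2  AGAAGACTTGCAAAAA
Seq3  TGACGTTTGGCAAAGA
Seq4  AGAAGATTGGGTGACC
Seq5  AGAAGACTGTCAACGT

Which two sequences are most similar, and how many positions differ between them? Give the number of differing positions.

3

Pairwise Hamming distances:
  Seq1 vs Seq2: 3
  Seq1 vs Seq3: 6
  Seq1 vs Seq4: 4
  Seq1 vs Seq5: 5
  Seq2 vs Seq3: 6
  Seq2 vs Seq4: 7
  Seq2 vs Seq5: 5
  Seq3 vs Seq4: 8
  Seq3 vs Seq5: 7
  Seq4 vs Seq5: 8
The smallest is 3, between Seq1 and Seq2.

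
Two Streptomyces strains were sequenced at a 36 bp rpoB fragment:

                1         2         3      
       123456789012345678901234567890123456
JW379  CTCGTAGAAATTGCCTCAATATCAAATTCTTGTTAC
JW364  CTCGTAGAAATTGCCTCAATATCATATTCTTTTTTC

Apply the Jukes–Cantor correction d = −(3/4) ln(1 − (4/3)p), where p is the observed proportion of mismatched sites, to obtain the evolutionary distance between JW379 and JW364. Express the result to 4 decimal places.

Differing sites — 25:A/T; 32:G/T; 35:A/T.
p = 3/36 = 0.083333.
d = −0.75 · ln(1 − (4/3)·0.083333) = −0.75 · ln(0.888889) = −0.75 · (-0.117783) = 0.0883.

0.0883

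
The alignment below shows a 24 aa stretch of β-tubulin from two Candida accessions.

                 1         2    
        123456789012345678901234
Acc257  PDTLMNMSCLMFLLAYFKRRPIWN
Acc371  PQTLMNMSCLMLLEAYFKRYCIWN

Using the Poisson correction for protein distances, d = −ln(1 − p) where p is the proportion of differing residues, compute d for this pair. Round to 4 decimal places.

0.2336

Differing sites — 2:D/Q; 12:F/L; 14:L/E; 20:R/Y; 21:P/C.
p = 5/24 = 0.208333.
d = −ln(1 − 0.208333) = −ln(0.791667) = 0.2336.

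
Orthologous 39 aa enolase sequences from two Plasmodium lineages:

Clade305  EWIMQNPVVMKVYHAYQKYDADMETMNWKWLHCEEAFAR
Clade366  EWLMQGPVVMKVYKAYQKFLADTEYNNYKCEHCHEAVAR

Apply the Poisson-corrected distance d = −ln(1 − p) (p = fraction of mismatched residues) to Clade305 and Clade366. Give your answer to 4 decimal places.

Differing sites — 3:I/L; 6:N/G; 14:H/K; 19:Y/F; 20:D/L; 23:M/T; 25:T/Y; 26:M/N; 28:W/Y; 30:W/C; 31:L/E; 34:E/H; 37:F/V.
p = 13/39 = 0.333333.
d = −ln(1 − 0.333333) = −ln(0.666667) = 0.4055.

0.4055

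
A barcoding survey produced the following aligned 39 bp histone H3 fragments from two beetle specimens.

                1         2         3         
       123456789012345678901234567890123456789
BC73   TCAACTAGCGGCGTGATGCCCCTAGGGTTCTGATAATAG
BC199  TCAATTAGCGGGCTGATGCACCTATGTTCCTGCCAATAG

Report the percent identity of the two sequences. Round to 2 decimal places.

76.92%

Mismatches occur at site 5 (C/T), site 12 (C/G), site 13 (G/C), site 20 (C/A), site 25 (G/T), site 27 (G/T), site 29 (T/C), site 33 (A/C), site 34 (T/C).
30 of the 39 sites match, so the percent identity is 30/39 × 100 = 76.92%.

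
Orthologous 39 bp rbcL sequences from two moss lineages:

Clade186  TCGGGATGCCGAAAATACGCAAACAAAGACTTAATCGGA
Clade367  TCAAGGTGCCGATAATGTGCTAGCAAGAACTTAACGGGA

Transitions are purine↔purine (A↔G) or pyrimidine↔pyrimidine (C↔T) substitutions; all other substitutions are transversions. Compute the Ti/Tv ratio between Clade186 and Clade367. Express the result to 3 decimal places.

3.000

Differing sites — 3:G/A (Ti); 4:G/A (Ti); 6:A/G (Ti); 13:A/T (Tv); 17:A/G (Ti); 18:C/T (Ti); 21:A/T (Tv); 23:A/G (Ti); 27:A/G (Ti); 28:G/A (Ti); 35:T/C (Ti); 36:C/G (Tv).
Of the 12 differences, 9 transitions and 3 transversions, so Ti/Tv = 9/3 = 3.000.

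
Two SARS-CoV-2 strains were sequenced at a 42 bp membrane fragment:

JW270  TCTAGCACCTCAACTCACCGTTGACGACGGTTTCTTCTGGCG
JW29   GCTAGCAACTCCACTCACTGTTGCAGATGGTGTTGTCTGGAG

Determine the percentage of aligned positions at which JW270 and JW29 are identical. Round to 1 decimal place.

73.8%

Mismatches occur at site 1 (T/G), site 8 (C/A), site 12 (A/C), site 19 (C/T), site 24 (A/C), site 25 (C/A), site 28 (C/T), site 32 (T/G), site 34 (C/T), site 35 (T/G), site 41 (C/A).
31 of the 42 sites match, so the percent identity is 31/42 × 100 = 73.8%.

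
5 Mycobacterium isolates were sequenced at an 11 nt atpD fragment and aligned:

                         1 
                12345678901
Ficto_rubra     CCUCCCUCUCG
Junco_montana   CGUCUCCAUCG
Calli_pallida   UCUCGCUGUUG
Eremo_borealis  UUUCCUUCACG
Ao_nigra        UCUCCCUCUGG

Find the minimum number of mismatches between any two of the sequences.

Pairwise Hamming distances:
  Ficto_rubra vs Junco_montana: 4
  Ficto_rubra vs Calli_pallida: 4
  Ficto_rubra vs Eremo_borealis: 4
  Ficto_rubra vs Ao_nigra: 2
  Junco_montana vs Calli_pallida: 6
  Junco_montana vs Eremo_borealis: 7
  Junco_montana vs Ao_nigra: 6
  Calli_pallida vs Eremo_borealis: 6
  Calli_pallida vs Ao_nigra: 3
  Eremo_borealis vs Ao_nigra: 4
The smallest is 2, between Ficto_rubra and Ao_nigra.

2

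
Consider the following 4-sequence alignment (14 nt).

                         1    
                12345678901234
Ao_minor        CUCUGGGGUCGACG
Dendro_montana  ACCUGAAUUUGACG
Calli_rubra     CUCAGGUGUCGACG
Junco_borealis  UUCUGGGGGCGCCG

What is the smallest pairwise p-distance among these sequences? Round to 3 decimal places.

0.143

Pairwise Hamming distances:
  Ao_minor vs Dendro_montana: 6
  Ao_minor vs Calli_rubra: 2
  Ao_minor vs Junco_borealis: 3
  Dendro_montana vs Calli_rubra: 7
  Dendro_montana vs Junco_borealis: 8
  Calli_rubra vs Junco_borealis: 5
The smallest is 2 mismatches, between Ao_minor and Calli_rubra; p = 2/14 = 0.143.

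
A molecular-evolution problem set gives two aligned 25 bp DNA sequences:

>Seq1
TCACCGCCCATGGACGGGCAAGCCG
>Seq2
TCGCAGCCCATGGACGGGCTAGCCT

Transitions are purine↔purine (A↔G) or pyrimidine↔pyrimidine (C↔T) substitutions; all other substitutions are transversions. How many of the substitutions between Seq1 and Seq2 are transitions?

Differing sites — 3:A/G (Ti); 5:C/A (Tv); 20:A/T (Tv); 25:G/T (Tv).
Of the 4 differences, 1 transition and 3 transversions, so the answer is 1.

1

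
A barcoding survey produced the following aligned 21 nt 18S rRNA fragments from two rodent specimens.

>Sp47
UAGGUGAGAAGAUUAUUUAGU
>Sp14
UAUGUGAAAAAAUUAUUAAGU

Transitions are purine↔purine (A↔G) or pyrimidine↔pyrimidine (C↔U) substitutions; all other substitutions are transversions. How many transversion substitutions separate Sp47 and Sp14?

2

Mismatches occur at site 3 (G↔U, transversion), site 8 (G↔A, transition), site 11 (G↔A, transition), site 18 (U↔A, transversion).
Of the 4 differences, 2 transitions and 2 transversions, so the answer is 2.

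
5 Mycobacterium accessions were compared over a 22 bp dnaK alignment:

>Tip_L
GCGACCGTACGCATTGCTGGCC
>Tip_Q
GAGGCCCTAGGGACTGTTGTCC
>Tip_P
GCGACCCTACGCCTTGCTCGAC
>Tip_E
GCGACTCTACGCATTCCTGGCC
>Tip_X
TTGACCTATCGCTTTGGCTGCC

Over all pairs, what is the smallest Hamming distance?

3

Pairwise Hamming distances:
  Tip_L vs Tip_Q: 8
  Tip_L vs Tip_P: 4
  Tip_L vs Tip_E: 3
  Tip_L vs Tip_X: 9
  Tip_Q vs Tip_P: 10
  Tip_Q vs Tip_E: 9
  Tip_Q vs Tip_X: 14
  Tip_P vs Tip_E: 5
  Tip_P vs Tip_X: 10
  Tip_E vs Tip_X: 11
The smallest is 3, between Tip_L and Tip_E.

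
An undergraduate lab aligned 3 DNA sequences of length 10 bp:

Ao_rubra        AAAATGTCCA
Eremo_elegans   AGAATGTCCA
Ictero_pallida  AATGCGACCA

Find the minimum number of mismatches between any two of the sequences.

Pairwise Hamming distances:
  Ao_rubra vs Eremo_elegans: 1
  Ao_rubra vs Ictero_pallida: 4
  Eremo_elegans vs Ictero_pallida: 5
The smallest is 1, between Ao_rubra and Eremo_elegans.

1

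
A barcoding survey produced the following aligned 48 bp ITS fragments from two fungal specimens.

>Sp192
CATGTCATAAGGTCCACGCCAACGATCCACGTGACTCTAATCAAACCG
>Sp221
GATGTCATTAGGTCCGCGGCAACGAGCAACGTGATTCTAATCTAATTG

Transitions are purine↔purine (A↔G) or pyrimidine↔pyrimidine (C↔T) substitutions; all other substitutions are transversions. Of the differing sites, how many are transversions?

6

Differing sites — 1:C/G (Tv); 9:A/T (Tv); 16:A/G (Ti); 19:C/G (Tv); 26:T/G (Tv); 28:C/A (Tv); 35:C/T (Ti); 43:A/T (Tv); 46:C/T (Ti); 47:C/T (Ti).
Of the 10 differences, 4 transitions and 6 transversions, so the answer is 6.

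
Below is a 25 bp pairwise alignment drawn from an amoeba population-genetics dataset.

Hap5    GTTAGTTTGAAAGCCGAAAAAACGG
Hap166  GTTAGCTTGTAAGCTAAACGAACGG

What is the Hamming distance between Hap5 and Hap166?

6

The sequences differ at positions 6 (T/C), 10 (A/T), 15 (C/T), 16 (G/A), 19 (A/C), 20 (A/G).
That gives 6 mismatches out of 25 aligned sites, so the Hamming distance is 6.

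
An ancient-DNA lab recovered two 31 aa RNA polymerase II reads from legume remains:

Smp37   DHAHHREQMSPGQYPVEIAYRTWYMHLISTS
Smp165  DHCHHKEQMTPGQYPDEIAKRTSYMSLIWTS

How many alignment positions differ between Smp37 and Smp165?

Mismatches occur at site 3 (A↔C), site 6 (R↔K), site 10 (S↔T), site 16 (V↔D), site 20 (Y↔K), site 23 (W↔S), site 26 (H↔S), site 29 (S↔W).
That gives 8 mismatches out of 31 aligned sites, so the Hamming distance is 8.

8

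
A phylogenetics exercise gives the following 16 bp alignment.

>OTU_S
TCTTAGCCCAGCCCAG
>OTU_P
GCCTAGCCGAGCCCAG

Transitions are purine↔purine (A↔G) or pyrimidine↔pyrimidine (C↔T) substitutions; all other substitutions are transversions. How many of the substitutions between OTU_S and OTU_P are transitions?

Differing sites — 1:T/G (Tv); 3:T/C (Ti); 9:C/G (Tv).
Of the 3 differences, 1 transition and 2 transversions, so the answer is 1.

1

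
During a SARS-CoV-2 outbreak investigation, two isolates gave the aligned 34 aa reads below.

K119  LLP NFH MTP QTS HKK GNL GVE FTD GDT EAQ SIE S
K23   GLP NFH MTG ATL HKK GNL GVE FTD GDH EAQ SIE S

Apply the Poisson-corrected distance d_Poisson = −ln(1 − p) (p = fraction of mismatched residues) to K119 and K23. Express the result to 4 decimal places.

0.1591

The sequences differ at positions 1 (L/G), 9 (P/G), 10 (Q/A), 12 (S/L), 27 (T/H).
p = 5/34 = 0.147059.
d = −ln(1 − 0.147059) = −ln(0.852941) = 0.1591.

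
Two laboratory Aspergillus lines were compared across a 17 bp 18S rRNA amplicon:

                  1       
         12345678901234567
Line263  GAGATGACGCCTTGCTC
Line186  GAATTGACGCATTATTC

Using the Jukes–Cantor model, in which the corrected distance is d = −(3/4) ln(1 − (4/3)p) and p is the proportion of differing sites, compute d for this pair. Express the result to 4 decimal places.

0.3734

Mismatches occur at site 3 (G/A), site 4 (A/T), site 11 (C/A), site 14 (G/A), site 15 (C/T).
p = 5/17 = 0.294118.
d = −0.75 · ln(1 − (4/3)·0.294118) = −0.75 · ln(0.607843) = −0.75 · (-0.497839) = 0.3734.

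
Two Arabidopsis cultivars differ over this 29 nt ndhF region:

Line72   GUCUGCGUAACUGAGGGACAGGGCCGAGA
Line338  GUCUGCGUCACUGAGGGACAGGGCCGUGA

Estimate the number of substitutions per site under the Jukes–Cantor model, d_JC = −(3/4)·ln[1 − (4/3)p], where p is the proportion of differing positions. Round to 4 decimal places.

The sequences differ at positions 9 (A/C), 27 (A/U).
p = 2/29 = 0.068966.
d = −0.75 · ln(1 − (4/3)·0.068966) = −0.75 · ln(0.908045) = −0.75 · (-0.096461) = 0.0723.

0.0723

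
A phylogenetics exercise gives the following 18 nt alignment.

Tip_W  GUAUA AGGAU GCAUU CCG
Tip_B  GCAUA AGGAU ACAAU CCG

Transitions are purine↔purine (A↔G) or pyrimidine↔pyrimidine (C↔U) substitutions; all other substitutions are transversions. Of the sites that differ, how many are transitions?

The sequences differ at positions 2 (U/C, transition), 11 (G/A, transition), 14 (U/A, transversion).
Of the 3 differences, 2 transitions and 1 transversion, so the answer is 2.

2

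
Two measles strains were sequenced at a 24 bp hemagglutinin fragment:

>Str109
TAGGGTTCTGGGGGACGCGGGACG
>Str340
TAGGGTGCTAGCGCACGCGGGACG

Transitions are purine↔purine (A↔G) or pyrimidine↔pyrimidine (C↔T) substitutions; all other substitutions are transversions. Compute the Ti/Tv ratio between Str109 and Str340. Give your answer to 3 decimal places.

The sequences differ at positions 7 (T/G, transversion), 10 (G/A, transition), 12 (G/C, transversion), 14 (G/C, transversion).
Of the 4 differences, 1 transition and 3 transversions, so Ti/Tv = 1/3 = 0.333.

0.333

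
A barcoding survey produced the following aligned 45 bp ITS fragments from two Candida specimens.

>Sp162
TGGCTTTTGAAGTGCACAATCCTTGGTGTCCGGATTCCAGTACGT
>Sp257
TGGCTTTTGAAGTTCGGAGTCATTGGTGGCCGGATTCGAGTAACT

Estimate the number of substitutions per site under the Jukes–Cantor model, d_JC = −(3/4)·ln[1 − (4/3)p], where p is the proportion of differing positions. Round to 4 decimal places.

Differing sites — 14:G/T; 16:A/G; 17:C/G; 19:A/G; 22:C/A; 29:T/G; 38:C/G; 43:C/A; 44:G/C.
p = 9/45 = 0.200000.
d = −0.75 · ln(1 − (4/3)·0.200000) = −0.75 · ln(0.733333) = −0.75 · (-0.310155) = 0.2326.

0.2326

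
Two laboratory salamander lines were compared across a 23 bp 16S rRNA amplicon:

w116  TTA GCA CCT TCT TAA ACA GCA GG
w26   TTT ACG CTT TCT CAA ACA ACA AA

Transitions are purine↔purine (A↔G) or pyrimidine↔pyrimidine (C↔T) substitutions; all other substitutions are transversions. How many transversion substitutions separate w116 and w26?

Differing sites — 3:A/T (Tv); 4:G/A (Ti); 6:A/G (Ti); 8:C/T (Ti); 13:T/C (Ti); 19:G/A (Ti); 22:G/A (Ti); 23:G/A (Ti).
Of the 8 differences, 7 transitions and 1 transversion, so the answer is 1.

1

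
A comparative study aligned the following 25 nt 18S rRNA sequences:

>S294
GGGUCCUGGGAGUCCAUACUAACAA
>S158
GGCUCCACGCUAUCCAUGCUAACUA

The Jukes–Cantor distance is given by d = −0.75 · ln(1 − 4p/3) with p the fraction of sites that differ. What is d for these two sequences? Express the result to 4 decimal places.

0.4172

Differing sites — 3:G/C; 7:U/A; 8:G/C; 10:G/C; 11:A/U; 12:G/A; 18:A/G; 24:A/U.
p = 8/25 = 0.320000.
d = −0.75 · ln(1 − (4/3)·0.320000) = −0.75 · ln(0.573333) = −0.75 · (-0.556289) = 0.4172.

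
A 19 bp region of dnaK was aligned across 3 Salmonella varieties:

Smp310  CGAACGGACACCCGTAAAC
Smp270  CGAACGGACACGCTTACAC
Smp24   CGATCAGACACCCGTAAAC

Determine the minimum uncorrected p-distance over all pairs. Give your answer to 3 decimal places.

Pairwise Hamming distances:
  Smp310 vs Smp270: 3
  Smp310 vs Smp24: 2
  Smp270 vs Smp24: 5
The smallest is 2 mismatches, between Smp310 and Smp24; p = 2/19 = 0.105.

0.105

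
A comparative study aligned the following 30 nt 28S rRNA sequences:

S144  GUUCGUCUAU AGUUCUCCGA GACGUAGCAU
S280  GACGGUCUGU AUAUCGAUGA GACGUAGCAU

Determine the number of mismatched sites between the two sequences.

The sequences differ at positions 2 (U/A), 3 (U/C), 4 (C/G), 9 (A/G), 12 (G/U), 13 (U/A), 16 (U/G), 17 (C/A), 18 (C/U).
That gives 9 mismatches out of 30 aligned sites, so the Hamming distance is 9.

9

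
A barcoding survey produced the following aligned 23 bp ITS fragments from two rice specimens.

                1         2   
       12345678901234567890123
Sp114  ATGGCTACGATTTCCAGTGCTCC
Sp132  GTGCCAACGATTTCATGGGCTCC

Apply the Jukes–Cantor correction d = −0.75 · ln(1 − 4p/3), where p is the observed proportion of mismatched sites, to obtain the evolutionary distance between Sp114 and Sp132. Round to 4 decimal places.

0.3206

Differing sites — 1:A/G; 4:G/C; 6:T/A; 15:C/A; 16:A/T; 18:T/G.
p = 6/23 = 0.260870.
d = −0.75 · ln(1 − (4/3)·0.260870) = −0.75 · ln(0.652173) = −0.75 · (-0.427445) = 0.3206.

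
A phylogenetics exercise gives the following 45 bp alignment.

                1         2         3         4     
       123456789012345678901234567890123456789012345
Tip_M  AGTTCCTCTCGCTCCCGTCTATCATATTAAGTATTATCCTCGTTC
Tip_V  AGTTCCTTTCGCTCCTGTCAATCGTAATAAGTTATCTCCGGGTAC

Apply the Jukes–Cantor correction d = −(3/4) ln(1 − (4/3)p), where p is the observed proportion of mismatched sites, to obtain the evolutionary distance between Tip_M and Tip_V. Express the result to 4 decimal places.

Differing sites — 8:C/T; 16:C/T; 20:T/A; 24:A/G; 27:T/A; 33:A/T; 34:T/A; 36:A/C; 40:T/G; 41:C/G; 44:T/A.
p = 11/45 = 0.244444.
d = −0.75 · ln(1 − (4/3)·0.244444) = −0.75 · ln(0.674075) = −0.75 · (-0.394414) = 0.2958.

0.2958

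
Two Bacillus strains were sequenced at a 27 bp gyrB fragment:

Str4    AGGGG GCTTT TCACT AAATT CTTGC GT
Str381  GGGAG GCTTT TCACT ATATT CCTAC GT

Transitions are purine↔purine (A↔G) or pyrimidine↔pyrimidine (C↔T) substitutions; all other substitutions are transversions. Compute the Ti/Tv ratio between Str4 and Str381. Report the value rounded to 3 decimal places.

4.000

Differing sites — 1:A/G (Ti); 4:G/A (Ti); 17:A/T (Tv); 22:T/C (Ti); 24:G/A (Ti).
Of the 5 differences, 4 transitions and 1 transversion, so Ti/Tv = 4/1 = 4.000.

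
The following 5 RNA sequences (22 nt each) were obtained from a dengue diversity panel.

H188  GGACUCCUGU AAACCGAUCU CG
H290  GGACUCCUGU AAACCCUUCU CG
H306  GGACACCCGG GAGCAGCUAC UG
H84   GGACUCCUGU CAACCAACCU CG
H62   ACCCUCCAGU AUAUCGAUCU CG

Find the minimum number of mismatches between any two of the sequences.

2

Pairwise Hamming distances:
  H188 vs H290: 2
  H188 vs H306: 10
  H188 vs H84: 3
  H188 vs H62: 6
  H290 vs H306: 11
  H290 vs H84: 4
  H290 vs H62: 8
  H306 vs H84: 12
  H306 vs H62: 15
  H84 vs H62: 9
The smallest is 2, between H188 and H290.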